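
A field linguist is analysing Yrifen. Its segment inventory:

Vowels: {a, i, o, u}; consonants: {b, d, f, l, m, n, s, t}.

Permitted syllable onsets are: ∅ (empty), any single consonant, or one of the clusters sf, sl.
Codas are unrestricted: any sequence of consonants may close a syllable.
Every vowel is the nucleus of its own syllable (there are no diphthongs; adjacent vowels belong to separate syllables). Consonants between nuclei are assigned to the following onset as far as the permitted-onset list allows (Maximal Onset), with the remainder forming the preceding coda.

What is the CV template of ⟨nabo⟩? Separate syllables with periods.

CV.CV

Vowels present: a, o; each is a nucleus, giving 2 syllables.
V1 /a/ – V2 /o/: just /b/ — single C goes to the following onset.
Putting it together: na.bo.
Mapping each syllable to C/V: /na/ → CV, /bo/ → CV.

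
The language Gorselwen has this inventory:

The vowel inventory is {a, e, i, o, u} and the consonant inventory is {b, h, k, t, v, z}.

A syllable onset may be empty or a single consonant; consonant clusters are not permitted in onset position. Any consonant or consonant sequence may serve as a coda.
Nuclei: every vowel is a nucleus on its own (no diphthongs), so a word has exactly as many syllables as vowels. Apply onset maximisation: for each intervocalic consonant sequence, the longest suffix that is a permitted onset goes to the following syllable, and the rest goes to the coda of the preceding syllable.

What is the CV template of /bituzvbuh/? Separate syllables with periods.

The vowels are i, u, u — 3 nuclei, so 3 syllables.
Between /i/ (V1) and /u/ (V2): just /t/ — single C goes to the following onset.
Between /u/ (V2) and /u/ (V3): /zvb/ — longest licit onset from the right is /b/, leaving /zv/ as coda.
Result: bi.tuzv.buh.
Mapping each syllable to C/V: /bi/ → CV, /tuzv/ → CVCC, /buh/ → CVC.

CV.CVCC.CVC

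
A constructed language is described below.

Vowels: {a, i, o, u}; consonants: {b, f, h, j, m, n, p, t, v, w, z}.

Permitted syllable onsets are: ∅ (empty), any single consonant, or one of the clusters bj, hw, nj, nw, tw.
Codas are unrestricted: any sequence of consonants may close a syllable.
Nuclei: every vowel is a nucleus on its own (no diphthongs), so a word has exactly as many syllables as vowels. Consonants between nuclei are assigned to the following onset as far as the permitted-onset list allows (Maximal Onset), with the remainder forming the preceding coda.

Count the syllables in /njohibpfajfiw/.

4

Nuclei (vowels): o, i, a, i → 4 syllables.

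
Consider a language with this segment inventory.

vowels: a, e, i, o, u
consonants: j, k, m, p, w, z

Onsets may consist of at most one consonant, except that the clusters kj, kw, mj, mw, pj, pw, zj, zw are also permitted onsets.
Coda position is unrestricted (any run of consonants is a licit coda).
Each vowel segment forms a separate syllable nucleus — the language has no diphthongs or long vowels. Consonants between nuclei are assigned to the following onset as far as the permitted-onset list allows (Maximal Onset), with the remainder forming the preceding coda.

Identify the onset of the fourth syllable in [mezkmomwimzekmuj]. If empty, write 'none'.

The vowels are e, o, i, e, u — 5 nuclei, so 5 syllables.
σ1/σ2 boundary: cluster /zkm/ — the longest permitted-onset suffix is /m/; onset = /m/, preceding coda = /zk/.
σ2/σ3 boundary: /mw/ is a licit onset in full, so it all attaches to the next syllable.
σ3/σ4 boundary: cluster /mz/ — the longest permitted-onset suffix is /z/; onset = /z/, preceding coda = /m/.
σ4/σ5 boundary: /km/; trying suffixes from longest down, /m/ is the first permitted one, so coda /k/ | onset /m/.
Putting it together: mezk.mo.mwim.zek.muj.
Syllable 4 is /zek/: onset /z/, nucleus /e/, coda /k/.

z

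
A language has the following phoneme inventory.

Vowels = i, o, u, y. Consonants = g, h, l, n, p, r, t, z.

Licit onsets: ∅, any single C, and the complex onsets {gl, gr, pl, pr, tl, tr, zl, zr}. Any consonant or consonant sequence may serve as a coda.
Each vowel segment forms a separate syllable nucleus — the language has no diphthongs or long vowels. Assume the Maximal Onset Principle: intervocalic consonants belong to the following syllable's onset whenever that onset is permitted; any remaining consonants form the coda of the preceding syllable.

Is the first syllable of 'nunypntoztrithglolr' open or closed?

open

Nuclei (vowels): u, y, o, i, o → 5 syllables.
σ1/σ2 boundary: /n/ is a single consonant, so it becomes the next onset.
σ2/σ3 boundary: cluster /pnt/ — the longest permitted-onset suffix is /t/; onset = /t/, preceding coda = /pn/.
σ3/σ4 boundary: /ztr/ splits as /z/ + /tr/ (/tr/ is the longest suffix that is a licit onset).
σ4/σ5 boundary: /thgl/ splits as /th/ + /gl/ (/gl/ is the longest suffix that is a licit onset).
Syllabification: nu.nypn.toz.trith.glolr.
Syllable 1 is /nu/; it ends in its nucleus with no coda, so it is open.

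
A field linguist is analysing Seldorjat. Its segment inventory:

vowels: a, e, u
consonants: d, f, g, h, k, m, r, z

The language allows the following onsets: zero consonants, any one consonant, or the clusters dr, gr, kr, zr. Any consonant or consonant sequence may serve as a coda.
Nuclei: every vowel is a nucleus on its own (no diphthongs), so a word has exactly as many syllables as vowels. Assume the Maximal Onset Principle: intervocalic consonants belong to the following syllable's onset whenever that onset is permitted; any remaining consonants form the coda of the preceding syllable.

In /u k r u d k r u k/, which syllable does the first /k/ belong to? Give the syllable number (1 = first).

2

Nuclei (vowels): u, u, u → 3 syllables.
/u…u/ gap (V1→V2): /kr/ is a licit onset in full, so it all attaches to the next syllable.
/u…u/ gap (V2→V3): /dkr/ — longest licit onset from the right is /kr/, leaving /d/ as coda.
Result: u.krud.kruk.
The first /k/ is in the onset of syllable 2 (/krud/).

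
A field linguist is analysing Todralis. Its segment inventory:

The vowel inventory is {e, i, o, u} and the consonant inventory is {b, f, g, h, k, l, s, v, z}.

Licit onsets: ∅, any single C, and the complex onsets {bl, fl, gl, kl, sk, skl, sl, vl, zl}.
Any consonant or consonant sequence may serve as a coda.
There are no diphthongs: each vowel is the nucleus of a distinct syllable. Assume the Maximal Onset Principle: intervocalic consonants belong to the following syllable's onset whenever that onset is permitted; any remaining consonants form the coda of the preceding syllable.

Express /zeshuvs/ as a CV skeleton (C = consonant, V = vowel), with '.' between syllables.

Nuclei (vowels): e, u → 2 syllables.
σ1/σ2 boundary: cluster /sh/ — the longest permitted-onset suffix is /h/; onset = /h/, preceding coda = /s/.
Syllabification: zes.huvs.
Mapping each syllable to C/V: /zes/ → CVC, /huvs/ → CVCC.

CVC.CVCC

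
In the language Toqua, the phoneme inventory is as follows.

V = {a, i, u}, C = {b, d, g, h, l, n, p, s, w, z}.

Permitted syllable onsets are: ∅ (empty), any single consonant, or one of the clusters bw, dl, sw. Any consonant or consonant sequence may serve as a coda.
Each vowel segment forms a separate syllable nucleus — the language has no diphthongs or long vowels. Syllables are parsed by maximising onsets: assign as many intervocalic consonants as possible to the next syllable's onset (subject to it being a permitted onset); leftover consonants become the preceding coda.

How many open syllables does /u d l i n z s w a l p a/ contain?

Vowels present: u, i, a, a; each is a nucleus, giving 4 syllables.
V1 /u/ – V2 /i/: /dl/ is a licit onset in full, so it all attaches to the next syllable.
V2 /i/ – V3 /a/: /nzsw/ splits as /nz/ + /sw/ (/sw/ is the longest suffix that is a licit onset).
V3 /a/ – V4 /a/: cluster /lp/ — the longest permitted-onset suffix is /p/; onset = /p/, preceding coda = /l/.
Syllabification: u.dlinz.swal.pa.
Classifying each syllable: /u/ (open), /dlinz/ (closed), /swal/ (closed), /pa/ (open).
Open syllables: 2.

2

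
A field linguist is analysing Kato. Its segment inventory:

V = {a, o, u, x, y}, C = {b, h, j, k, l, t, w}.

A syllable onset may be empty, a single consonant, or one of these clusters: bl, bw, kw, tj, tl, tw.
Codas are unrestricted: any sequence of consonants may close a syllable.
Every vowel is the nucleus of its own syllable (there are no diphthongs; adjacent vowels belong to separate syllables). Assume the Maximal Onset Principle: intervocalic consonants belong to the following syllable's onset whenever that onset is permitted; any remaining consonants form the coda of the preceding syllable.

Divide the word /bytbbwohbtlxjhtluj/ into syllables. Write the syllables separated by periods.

bytb.bwohb.tlxjh.tluj

The vowels are y, o, x, u — 4 nuclei, so 4 syllables.
σ1/σ2 boundary: cluster /tbbw/ — the longest permitted-onset suffix is /bw/; onset = /bw/, preceding coda = /tb/.
σ2/σ3 boundary: /hbtl/ — longest licit onset from the right is /tl/, leaving /hb/ as coda.
σ3/σ4 boundary: /jhtl/; trying suffixes from longest down, /tl/ is the first permitted one, so coda /jh/ | onset /tl/.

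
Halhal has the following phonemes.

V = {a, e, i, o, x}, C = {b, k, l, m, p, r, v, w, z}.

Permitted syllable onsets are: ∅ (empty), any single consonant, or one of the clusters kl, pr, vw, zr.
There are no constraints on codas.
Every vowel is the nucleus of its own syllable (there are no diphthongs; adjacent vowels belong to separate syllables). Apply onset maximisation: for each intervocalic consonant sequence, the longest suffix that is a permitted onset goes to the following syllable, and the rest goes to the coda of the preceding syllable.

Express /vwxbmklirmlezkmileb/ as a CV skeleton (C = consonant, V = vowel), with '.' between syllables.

Vowels present: x, i, e, i, e; each is a nucleus, giving 5 syllables.
V1 /x/ – V2 /i/: /bmkl/; trying suffixes from longest down, /kl/ is the first permitted one, so coda /bm/ | onset /kl/.
V2 /i/ – V3 /e/: /rml/; trying suffixes from longest down, /l/ is the first permitted one, so coda /rm/ | onset /l/.
V3 /e/ – V4 /i/: /zkm/ — longest licit onset from the right is /m/, leaving /zk/ as coda.
V4 /i/ – V5 /e/: /l/ → onset of the next syllable (single consonants are always licit onsets).
So the parse is vwxbm.klirm.lezk.mi.leb.
Mapping each syllable to C/V: /vwxbm/ → CCVCC, /klirm/ → CCVCC, /lezk/ → CVCC, /mi/ → CV, /leb/ → CVC.

CCVCC.CCVCC.CVCC.CV.CVC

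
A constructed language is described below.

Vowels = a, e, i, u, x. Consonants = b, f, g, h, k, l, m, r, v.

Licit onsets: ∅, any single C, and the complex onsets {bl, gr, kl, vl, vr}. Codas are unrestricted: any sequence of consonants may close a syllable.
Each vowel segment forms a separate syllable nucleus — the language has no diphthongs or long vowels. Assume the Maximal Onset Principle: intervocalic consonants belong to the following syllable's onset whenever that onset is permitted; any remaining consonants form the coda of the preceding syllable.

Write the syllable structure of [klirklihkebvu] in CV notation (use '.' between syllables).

CCVC.CCVC.CVC.CV

The vowels are i, i, e, u — 4 nuclei, so 4 syllables.
Between /i/ (V1) and /i/ (V2): /rkl/; trying suffixes from longest down, /kl/ is the first permitted one, so coda /r/ | onset /kl/.
Between /i/ (V2) and /e/ (V3): cluster /hk/ — the longest permitted-onset suffix is /k/; onset = /k/, preceding coda = /h/.
Between /e/ (V3) and /u/ (V4): /bv/; trying suffixes from longest down, /v/ is the first permitted one, so coda /b/ | onset /v/.
Putting it together: klir.klih.keb.vu.
Mapping each syllable to C/V: /klir/ → CCVC, /klih/ → CCVC, /keb/ → CVC, /vu/ → CV.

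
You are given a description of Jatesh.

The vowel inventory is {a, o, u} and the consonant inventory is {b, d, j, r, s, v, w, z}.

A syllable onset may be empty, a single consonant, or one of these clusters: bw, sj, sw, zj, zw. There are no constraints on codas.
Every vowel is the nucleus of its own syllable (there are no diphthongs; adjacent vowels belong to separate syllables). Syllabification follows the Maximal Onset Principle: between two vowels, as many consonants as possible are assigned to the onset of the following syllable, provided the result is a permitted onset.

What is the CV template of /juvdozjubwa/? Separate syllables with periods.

Vowels present: u, o, u, a; each is a nucleus, giving 4 syllables.
/u…o/ gap (V1→V2): cluster /vd/ — the longest permitted-onset suffix is /d/; onset = /d/, preceding coda = /v/.
/o…u/ gap (V2→V3): /zj/ is a licit onset in full, so it all attaches to the next syllable.
/u…a/ gap (V3→V4): /bw/ — entire cluster is a permitted onset → onset /bw/, coda ∅.
So the parse is juv.do.zju.bwa.
Mapping each syllable to C/V: /juv/ → CVC, /do/ → CV, /zju/ → CCV, /bwa/ → CCV.

CVC.CV.CCV.CCV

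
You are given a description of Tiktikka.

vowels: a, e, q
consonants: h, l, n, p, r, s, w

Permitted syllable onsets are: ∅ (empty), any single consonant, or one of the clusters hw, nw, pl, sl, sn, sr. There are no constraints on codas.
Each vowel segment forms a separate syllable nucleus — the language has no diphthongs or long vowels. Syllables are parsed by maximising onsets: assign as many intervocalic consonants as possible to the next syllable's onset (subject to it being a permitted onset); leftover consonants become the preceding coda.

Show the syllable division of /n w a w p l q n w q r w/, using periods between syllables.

nwaw.plq.nwqrw

Nuclei (vowels): a, q, q → 3 syllables.
Between /a/ (V1) and /q/ (V2): /wpl/ — longest licit onset from the right is /pl/, leaving /w/ as coda.
Between /q/ (V2) and /q/ (V3): cluster /nw/ — /nw/ is itself a permitted onset, so the whole cluster goes right; preceding coda = ∅.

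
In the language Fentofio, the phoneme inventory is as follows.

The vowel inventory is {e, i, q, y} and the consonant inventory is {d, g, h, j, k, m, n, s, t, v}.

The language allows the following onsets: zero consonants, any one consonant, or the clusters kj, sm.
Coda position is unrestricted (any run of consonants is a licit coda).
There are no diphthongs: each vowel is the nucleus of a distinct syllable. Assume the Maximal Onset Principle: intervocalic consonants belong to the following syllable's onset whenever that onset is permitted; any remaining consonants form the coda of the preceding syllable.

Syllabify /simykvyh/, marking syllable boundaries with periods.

si.myk.vyh

The vowels are i, y, y — 3 nuclei, so 3 syllables.
/i…y/ gap (V1→V2): just /m/ — single C goes to the following onset.
/y…y/ gap (V2→V3): cluster /kv/ — the longest permitted-onset suffix is /v/; onset = /v/, preceding coda = /k/.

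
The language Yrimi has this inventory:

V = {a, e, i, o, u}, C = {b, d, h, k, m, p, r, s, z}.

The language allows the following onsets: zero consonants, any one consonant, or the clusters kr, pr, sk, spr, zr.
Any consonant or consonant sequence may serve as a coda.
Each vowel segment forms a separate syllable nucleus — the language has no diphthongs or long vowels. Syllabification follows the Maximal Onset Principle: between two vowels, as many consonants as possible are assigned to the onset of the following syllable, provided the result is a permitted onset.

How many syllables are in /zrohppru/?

Vowels present: o, u; each is a nucleus, giving 2 syllables.

2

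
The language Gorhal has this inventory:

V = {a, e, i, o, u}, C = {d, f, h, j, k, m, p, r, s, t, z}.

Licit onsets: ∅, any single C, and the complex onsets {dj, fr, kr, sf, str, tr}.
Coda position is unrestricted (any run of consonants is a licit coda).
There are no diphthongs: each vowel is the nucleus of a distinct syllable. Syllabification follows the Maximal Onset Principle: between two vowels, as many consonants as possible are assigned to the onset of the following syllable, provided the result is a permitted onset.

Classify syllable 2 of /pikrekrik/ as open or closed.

open

The vowels are i, e, i — 3 nuclei, so 3 syllables.
σ1/σ2 boundary: /kr/ is a licit onset in full, so it all attaches to the next syllable.
σ2/σ3 boundary: /kr/ — entire cluster is a permitted onset → onset /kr/, coda ∅.
So the parse is pi.kre.krik.
Syllable 2 is /kre/; it ends in its nucleus with no coda, so it is open.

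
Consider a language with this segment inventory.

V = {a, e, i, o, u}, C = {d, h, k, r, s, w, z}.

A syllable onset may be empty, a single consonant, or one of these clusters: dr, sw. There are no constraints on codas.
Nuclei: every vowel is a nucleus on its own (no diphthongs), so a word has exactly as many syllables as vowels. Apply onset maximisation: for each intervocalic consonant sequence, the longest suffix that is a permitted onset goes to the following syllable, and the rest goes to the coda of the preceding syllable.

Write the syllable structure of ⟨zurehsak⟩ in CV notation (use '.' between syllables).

Vowels present: u, e, a; each is a nucleus, giving 3 syllables.
V1 /u/ – V2 /e/: just /r/ — single C goes to the following onset.
V2 /e/ – V3 /a/: /hs/; trying suffixes from longest down, /s/ is the first permitted one, so coda /h/ | onset /s/.
Result: zu.reh.sak.
Mapping each syllable to C/V: /zu/ → CV, /reh/ → CVC, /sak/ → CVC.

CV.CVC.CVC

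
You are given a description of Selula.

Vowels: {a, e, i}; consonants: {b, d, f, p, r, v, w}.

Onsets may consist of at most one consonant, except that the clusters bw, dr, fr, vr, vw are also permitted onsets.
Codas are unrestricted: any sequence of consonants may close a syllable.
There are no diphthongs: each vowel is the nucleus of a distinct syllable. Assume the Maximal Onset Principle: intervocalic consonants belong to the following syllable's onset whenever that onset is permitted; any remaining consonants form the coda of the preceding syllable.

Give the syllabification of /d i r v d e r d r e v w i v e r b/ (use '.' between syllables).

The vowels are i, e, e, i, e — 5 nuclei, so 5 syllables.
V1 /i/ – V2 /e/: /rvd/; trying suffixes from longest down, /d/ is the first permitted one, so coda /rv/ | onset /d/.
V2 /e/ – V3 /e/: /rdr/ splits as /r/ + /dr/ (/dr/ is the longest suffix that is a licit onset).
V3 /e/ – V4 /i/: /vw/ — entire cluster is a permitted onset → onset /vw/, coda ∅.
V4 /i/ – V5 /e/: /v/ is a single consonant, so it becomes the next onset.

dirv.der.dre.vwi.verb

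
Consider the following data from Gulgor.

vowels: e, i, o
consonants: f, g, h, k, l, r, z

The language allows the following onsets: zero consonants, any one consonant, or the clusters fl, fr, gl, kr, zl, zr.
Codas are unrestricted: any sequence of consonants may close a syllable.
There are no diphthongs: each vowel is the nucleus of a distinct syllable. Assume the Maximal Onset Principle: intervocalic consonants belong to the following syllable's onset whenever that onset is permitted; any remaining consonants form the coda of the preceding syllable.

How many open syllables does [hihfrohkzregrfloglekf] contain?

Nuclei (vowels): i, o, e, o, e → 5 syllables.
σ1/σ2 boundary: cluster /hfr/ — the longest permitted-onset suffix is /fr/; onset = /fr/, preceding coda = /h/.
σ2/σ3 boundary: /hkzr/ — longest licit onset from the right is /zr/, leaving /hk/ as coda.
σ3/σ4 boundary: /grfl/; trying suffixes from longest down, /fl/ is the first permitted one, so coda /gr/ | onset /fl/.
σ4/σ5 boundary: /gl/ is a licit onset in full, so it all attaches to the next syllable.
Syllabification: hih.frohk.zregr.flo.glekf.
Classifying each syllable: /hih/ (closed), /frohk/ (closed), /zregr/ (closed), /flo/ (open), /glekf/ (closed).
Open syllables: 1.

1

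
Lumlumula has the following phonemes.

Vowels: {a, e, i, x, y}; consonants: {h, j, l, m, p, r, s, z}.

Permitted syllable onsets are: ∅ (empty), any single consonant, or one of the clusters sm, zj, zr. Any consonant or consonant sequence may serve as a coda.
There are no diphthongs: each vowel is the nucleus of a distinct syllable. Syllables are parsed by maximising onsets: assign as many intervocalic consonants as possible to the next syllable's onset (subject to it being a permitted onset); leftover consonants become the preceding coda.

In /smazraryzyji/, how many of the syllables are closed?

Vowels present: a, a, y, y, i; each is a nucleus, giving 5 syllables.
Between /a/ (V1) and /a/ (V2): cluster /zr/ — /zr/ is itself a permitted onset, so the whole cluster goes right; preceding coda = ∅.
Between /a/ (V2) and /y/ (V3): /r/ is a single consonant, so it becomes the next onset.
Between /y/ (V3) and /y/ (V4): just /z/ — single C goes to the following onset.
Between /y/ (V4) and /i/ (V5): just /j/ — single C goes to the following onset.
Putting it together: sma.zra.ry.zy.ji.
Classifying each syllable: /sma/ (open), /zra/ (open), /ry/ (open), /zy/ (open), /ji/ (open).
Closed syllables: 0.

0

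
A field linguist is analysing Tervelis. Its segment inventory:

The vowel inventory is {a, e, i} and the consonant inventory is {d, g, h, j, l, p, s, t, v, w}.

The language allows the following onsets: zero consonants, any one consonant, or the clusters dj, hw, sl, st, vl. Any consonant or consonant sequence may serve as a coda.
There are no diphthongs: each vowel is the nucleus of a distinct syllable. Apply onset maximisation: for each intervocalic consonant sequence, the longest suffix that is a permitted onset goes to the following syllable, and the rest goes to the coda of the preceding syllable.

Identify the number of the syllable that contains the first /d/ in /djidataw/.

1

Vowels present: i, a, a; each is a nucleus, giving 3 syllables.
V1 /i/ – V2 /a/: /d/ is a single consonant, so it becomes the next onset.
V2 /a/ – V3 /a/: just /t/ — single C goes to the following onset.
Syllabification: dji.da.taw.
The first /d/ is in the onset of syllable 1 (/dji/).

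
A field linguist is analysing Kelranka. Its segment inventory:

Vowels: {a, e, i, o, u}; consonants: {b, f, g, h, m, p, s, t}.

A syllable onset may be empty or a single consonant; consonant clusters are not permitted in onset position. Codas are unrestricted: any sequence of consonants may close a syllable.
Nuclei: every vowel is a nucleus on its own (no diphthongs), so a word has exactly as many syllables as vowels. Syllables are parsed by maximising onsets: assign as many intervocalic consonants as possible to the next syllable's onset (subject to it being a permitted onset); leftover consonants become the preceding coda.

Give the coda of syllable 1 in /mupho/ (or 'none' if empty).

p

Nuclei (vowels): u, o → 2 syllables.
V1 /u/ – V2 /o/: /ph/ splits as /p/ + /h/ (/h/ is the longest suffix that is a licit onset).
Syllabification: mup.ho.
Syllable 1 is /mup/: onset /m/, nucleus /u/, coda /p/.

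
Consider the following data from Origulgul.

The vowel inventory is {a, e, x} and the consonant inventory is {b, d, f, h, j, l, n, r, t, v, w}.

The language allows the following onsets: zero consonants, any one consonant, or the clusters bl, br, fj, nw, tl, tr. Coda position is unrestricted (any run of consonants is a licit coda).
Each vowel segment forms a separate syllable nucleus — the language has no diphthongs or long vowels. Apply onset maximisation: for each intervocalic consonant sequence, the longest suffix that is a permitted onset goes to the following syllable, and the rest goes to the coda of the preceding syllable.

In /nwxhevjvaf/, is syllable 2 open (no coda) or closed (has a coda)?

Nuclei (vowels): x, e, a → 3 syllables.
Between /x/ (V1) and /e/ (V2): /h/ is a single consonant, so it becomes the next onset.
Between /e/ (V2) and /a/ (V3): cluster /vjv/ — the longest permitted-onset suffix is /v/; onset = /v/, preceding coda = /vj/.
Putting it together: nwx.hevj.vaf.
Syllable 2 is /hevj/ with coda /vj/, so it is closed.

closed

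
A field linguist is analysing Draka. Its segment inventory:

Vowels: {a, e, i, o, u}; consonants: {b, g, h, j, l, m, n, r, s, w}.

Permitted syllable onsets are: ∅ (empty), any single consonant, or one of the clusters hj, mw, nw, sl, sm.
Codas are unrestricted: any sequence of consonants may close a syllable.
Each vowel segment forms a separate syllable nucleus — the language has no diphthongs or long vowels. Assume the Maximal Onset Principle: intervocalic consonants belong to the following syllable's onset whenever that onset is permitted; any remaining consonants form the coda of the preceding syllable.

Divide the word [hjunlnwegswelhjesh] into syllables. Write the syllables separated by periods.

hjunl.nwegs.wel.hjesh

Vowels present: u, e, e, e; each is a nucleus, giving 4 syllables.
/u…e/ gap (V1→V2): /nlnw/; trying suffixes from longest down, /nw/ is the first permitted one, so coda /nl/ | onset /nw/.
/e…e/ gap (V2→V3): cluster /gsw/ — the longest permitted-onset suffix is /w/; onset = /w/, preceding coda = /gs/.
/e…e/ gap (V3→V4): cluster /lhj/ — the longest permitted-onset suffix is /hj/; onset = /hj/, preceding coda = /l/.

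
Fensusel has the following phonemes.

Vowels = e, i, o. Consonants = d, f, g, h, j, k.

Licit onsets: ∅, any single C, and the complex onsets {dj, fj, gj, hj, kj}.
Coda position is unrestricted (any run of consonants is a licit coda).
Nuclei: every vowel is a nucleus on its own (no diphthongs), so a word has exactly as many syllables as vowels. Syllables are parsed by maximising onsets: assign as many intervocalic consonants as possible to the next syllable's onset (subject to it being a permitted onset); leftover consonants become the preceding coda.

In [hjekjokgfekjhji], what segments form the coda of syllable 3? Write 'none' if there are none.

kj

The vowels are e, o, e, i — 4 nuclei, so 4 syllables.
σ1/σ2 boundary: /kj/ is a licit onset in full, so it all attaches to the next syllable.
σ2/σ3 boundary: /kgf/; trying suffixes from longest down, /f/ is the first permitted one, so coda /kg/ | onset /f/.
σ3/σ4 boundary: /kjhj/; trying suffixes from longest down, /hj/ is the first permitted one, so coda /kj/ | onset /hj/.
Syllabification: hje.kjokg.fekj.hji.
Syllable 3 is /fekj/: onset /f/, nucleus /e/, coda /kj/.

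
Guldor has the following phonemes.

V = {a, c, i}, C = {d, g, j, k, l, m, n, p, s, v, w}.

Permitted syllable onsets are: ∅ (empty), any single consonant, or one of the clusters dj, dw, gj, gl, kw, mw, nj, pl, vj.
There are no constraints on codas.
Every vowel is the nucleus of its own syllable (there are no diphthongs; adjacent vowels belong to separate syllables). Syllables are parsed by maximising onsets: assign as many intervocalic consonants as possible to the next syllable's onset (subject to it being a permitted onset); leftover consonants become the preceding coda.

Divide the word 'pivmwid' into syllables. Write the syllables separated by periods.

Vowels present: i, i; each is a nucleus, giving 2 syllables.
/i…i/ gap (V1→V2): /vmw/ — longest licit onset from the right is /mw/, leaving /v/ as coda.

piv.mwid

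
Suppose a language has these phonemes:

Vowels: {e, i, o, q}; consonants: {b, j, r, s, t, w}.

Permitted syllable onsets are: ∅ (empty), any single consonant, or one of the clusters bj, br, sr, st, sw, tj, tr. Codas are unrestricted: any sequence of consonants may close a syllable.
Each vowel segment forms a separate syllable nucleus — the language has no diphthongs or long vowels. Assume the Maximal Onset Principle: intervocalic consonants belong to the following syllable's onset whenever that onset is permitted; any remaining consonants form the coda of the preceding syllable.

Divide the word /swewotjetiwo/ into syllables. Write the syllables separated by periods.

swe.wo.tje.ti.wo

The vowels are e, o, e, i, o — 5 nuclei, so 5 syllables.
/e…o/ gap (V1→V2): just /w/ — single C goes to the following onset.
/o…e/ gap (V2→V3): /tj/ is a licit onset in full, so it all attaches to the next syllable.
/e…i/ gap (V3→V4): /t/ is a single consonant, so it becomes the next onset.
/i…o/ gap (V4→V5): /w/ is a single consonant, so it becomes the next onset.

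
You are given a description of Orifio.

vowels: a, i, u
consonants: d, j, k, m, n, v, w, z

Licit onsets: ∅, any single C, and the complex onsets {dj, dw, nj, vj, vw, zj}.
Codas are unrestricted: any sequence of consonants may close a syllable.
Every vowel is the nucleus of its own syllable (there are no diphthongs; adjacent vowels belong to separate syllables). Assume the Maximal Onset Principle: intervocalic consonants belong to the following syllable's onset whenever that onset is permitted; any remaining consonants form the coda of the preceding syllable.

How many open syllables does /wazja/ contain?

2

The vowels are a, a — 2 nuclei, so 2 syllables.
Between /a/ (V1) and /a/ (V2): cluster /zj/ — /zj/ is itself a permitted onset, so the whole cluster goes right; preceding coda = ∅.
Result: wa.zja.
Classifying each syllable: /wa/ (open), /zja/ (open).
Open syllables: 2.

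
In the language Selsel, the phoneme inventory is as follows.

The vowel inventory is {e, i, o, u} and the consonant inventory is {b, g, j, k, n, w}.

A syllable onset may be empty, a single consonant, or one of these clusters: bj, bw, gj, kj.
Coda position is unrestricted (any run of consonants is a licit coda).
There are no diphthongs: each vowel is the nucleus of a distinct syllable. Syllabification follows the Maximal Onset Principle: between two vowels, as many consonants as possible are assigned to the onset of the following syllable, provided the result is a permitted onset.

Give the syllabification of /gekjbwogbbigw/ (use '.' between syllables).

gekj.bwogb.bigw

The vowels are e, o, i — 3 nuclei, so 3 syllables.
Between /e/ (V1) and /o/ (V2): /kjbw/ — longest licit onset from the right is /bw/, leaving /kj/ as coda.
Between /o/ (V2) and /i/ (V3): /gbb/ splits as /gb/ + /b/ (/b/ is the longest suffix that is a licit onset).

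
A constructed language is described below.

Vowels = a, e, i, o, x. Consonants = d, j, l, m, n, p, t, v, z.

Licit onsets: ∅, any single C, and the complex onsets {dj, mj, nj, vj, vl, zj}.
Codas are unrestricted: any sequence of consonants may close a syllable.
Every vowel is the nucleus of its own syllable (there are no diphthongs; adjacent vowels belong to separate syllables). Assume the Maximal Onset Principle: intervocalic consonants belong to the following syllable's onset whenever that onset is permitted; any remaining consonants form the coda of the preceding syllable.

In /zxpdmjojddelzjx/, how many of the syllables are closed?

3

Nuclei (vowels): x, o, e, x → 4 syllables.
σ1/σ2 boundary: cluster /pdmj/ — the longest permitted-onset suffix is /mj/; onset = /mj/, preceding coda = /pd/.
σ2/σ3 boundary: cluster /jdd/ — the longest permitted-onset suffix is /d/; onset = /d/, preceding coda = /jd/.
σ3/σ4 boundary: cluster /lzj/ — the longest permitted-onset suffix is /zj/; onset = /zj/, preceding coda = /l/.
Result: zxpd.mjojd.del.zjx.
Classifying each syllable: /zxpd/ (closed), /mjojd/ (closed), /del/ (closed), /zjx/ (open).
Closed syllables: 3.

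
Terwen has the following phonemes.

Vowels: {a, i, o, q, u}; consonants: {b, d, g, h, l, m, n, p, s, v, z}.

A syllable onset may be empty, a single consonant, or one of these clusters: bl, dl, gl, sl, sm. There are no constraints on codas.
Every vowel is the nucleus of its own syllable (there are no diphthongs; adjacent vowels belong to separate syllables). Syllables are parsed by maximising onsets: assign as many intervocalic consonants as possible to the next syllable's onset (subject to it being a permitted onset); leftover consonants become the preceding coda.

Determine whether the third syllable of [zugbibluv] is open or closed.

Vowels present: u, i, u; each is a nucleus, giving 3 syllables.
Between /u/ (V1) and /i/ (V2): /gb/ splits as /g/ + /b/ (/b/ is the longest suffix that is a licit onset).
Between /i/ (V2) and /u/ (V3): /bl/ is a licit onset in full, so it all attaches to the next syllable.
Syllabification: zug.bi.bluv.
Syllable 3 is /bluv/ with coda /v/, so it is closed.

closed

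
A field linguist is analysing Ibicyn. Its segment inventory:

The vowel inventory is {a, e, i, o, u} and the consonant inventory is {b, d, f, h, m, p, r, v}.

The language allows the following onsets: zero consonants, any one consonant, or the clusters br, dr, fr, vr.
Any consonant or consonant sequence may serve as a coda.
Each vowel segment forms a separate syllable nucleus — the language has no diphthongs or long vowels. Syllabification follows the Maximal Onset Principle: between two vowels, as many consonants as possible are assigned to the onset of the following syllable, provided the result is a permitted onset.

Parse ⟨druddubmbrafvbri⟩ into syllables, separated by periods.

drud.dubm.brafv.bri

Nuclei (vowels): u, u, a, i → 4 syllables.
σ1/σ2 boundary: cluster /dd/ — the longest permitted-onset suffix is /d/; onset = /d/, preceding coda = /d/.
σ2/σ3 boundary: /bmbr/; trying suffixes from longest down, /br/ is the first permitted one, so coda /bm/ | onset /br/.
σ3/σ4 boundary: /fvbr/ splits as /fv/ + /br/ (/br/ is the longest suffix that is a licit onset).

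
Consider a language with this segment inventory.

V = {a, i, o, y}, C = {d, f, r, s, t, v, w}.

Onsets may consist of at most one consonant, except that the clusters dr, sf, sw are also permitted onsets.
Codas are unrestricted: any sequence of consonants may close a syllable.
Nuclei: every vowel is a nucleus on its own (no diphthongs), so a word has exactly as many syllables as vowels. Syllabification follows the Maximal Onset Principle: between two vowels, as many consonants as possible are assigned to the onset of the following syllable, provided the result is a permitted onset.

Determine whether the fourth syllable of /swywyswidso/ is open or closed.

Nuclei (vowels): y, y, i, o → 4 syllables.
σ1/σ2 boundary: /w/ → onset of the next syllable (single consonants are always licit onsets).
σ2/σ3 boundary: cluster /sw/ — /sw/ is itself a permitted onset, so the whole cluster goes right; preceding coda = ∅.
σ3/σ4 boundary: /ds/ — longest licit onset from the right is /s/, leaving /d/ as coda.
So the parse is swy.wy.swid.so.
Syllable 4 is /so/; it ends in its nucleus with no coda, so it is open.

open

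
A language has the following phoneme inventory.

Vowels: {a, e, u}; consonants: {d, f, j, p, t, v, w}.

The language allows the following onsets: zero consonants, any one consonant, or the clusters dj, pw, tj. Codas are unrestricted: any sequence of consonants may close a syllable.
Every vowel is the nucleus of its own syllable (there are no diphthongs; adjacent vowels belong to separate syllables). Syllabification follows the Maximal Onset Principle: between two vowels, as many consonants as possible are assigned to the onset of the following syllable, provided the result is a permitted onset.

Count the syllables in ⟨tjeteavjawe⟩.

5

Vowels present: e, e, a, a, e; each is a nucleus, giving 5 syllables.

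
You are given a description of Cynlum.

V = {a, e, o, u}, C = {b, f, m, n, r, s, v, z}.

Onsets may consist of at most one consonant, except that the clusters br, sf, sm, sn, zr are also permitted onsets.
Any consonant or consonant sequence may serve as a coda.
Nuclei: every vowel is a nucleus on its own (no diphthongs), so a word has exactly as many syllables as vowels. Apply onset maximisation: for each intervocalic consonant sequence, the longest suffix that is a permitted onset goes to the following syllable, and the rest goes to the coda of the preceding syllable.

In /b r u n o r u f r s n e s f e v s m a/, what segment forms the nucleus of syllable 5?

e

Vowels present: u, o, u, e, e, a; each is a nucleus, giving 6 syllables.
The fifth nucleus (vowel 5 from the left) is /e/.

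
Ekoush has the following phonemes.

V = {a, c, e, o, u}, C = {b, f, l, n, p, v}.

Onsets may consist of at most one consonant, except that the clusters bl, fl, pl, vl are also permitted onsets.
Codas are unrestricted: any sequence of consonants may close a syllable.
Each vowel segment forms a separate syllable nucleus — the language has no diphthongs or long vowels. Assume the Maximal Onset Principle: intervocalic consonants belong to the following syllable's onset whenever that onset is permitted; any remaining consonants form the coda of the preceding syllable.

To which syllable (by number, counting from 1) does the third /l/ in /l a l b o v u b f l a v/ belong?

Vowels present: a, o, u, a; each is a nucleus, giving 4 syllables.
σ1/σ2 boundary: /lb/; trying suffixes from longest down, /b/ is the first permitted one, so coda /l/ | onset /b/.
σ2/σ3 boundary: just /v/ — single C goes to the following onset.
σ3/σ4 boundary: /bfl/ splits as /b/ + /fl/ (/fl/ is the longest suffix that is a licit onset).
Result: lal.bo.vub.flav.
The third /l/ is in the onset of syllable 4 (/flav/).

4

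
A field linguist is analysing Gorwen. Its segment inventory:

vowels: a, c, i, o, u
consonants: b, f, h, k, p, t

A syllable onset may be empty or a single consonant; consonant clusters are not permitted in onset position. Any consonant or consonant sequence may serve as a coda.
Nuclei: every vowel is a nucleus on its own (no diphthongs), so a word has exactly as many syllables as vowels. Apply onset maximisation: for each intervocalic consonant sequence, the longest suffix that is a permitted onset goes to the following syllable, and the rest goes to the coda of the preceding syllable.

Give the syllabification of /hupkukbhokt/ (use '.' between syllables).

hup.kukb.hokt

The vowels are u, u, o — 3 nuclei, so 3 syllables.
σ1/σ2 boundary: cluster /pk/ — the longest permitted-onset suffix is /k/; onset = /k/, preceding coda = /p/.
σ2/σ3 boundary: /kbh/; trying suffixes from longest down, /h/ is the first permitted one, so coda /kb/ | onset /h/.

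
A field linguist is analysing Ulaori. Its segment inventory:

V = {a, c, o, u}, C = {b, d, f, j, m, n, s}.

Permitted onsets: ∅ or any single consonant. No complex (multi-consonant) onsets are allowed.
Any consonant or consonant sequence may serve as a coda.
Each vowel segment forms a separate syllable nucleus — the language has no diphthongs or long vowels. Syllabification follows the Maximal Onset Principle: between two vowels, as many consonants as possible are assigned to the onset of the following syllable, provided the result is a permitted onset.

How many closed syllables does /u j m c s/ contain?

2

The vowels are u, c — 2 nuclei, so 2 syllables.
Between /u/ (V1) and /c/ (V2): /jm/ — longest licit onset from the right is /m/, leaving /j/ as coda.
Putting it together: uj.mcs.
Classifying each syllable: /uj/ (closed), /mcs/ (closed).
Closed syllables: 2.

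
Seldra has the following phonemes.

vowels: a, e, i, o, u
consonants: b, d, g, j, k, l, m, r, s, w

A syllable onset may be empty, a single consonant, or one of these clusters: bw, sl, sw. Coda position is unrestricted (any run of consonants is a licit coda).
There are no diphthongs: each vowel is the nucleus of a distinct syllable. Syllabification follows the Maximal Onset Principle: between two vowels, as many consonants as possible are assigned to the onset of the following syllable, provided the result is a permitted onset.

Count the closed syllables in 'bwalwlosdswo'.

2

Vowels present: a, o, o; each is a nucleus, giving 3 syllables.
σ1/σ2 boundary: /lwl/ splits as /lw/ + /l/ (/l/ is the longest suffix that is a licit onset).
σ2/σ3 boundary: /sdsw/ splits as /sd/ + /sw/ (/sw/ is the longest suffix that is a licit onset).
Result: bwalw.losd.swo.
Classifying each syllable: /bwalw/ (closed), /losd/ (closed), /swo/ (open).
Closed syllables: 2.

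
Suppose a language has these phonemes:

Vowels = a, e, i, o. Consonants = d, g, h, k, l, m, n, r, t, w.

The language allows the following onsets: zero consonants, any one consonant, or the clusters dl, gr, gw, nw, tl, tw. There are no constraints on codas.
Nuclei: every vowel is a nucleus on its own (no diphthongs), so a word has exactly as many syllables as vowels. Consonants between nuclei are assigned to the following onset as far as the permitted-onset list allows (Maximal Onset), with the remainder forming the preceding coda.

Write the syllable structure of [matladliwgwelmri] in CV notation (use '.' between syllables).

CV.CCV.CCVC.CCVCC.CV

Nuclei (vowels): a, a, i, e, i → 5 syllables.
σ1/σ2 boundary: /tl/ is a licit onset in full, so it all attaches to the next syllable.
σ2/σ3 boundary: /dl/ — entire cluster is a permitted onset → onset /dl/, coda ∅.
σ3/σ4 boundary: cluster /wgw/ — the longest permitted-onset suffix is /gw/; onset = /gw/, preceding coda = /w/.
σ4/σ5 boundary: cluster /lmr/ — the longest permitted-onset suffix is /r/; onset = /r/, preceding coda = /lm/.
Result: ma.tla.dliw.gwelm.ri.
Mapping each syllable to C/V: /ma/ → CV, /tla/ → CCV, /dliw/ → CCVC, /gwelm/ → CCVCC, /ri/ → CV.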